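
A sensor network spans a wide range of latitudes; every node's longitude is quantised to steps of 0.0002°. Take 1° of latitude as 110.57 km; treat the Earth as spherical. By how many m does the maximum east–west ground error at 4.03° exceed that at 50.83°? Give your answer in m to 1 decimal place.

With a 0.0002° grid the true value lies within half a step, ±0.0002°/2 = ±0.0001°, of the stored one.
At 4.03°: 0.0001° × 110570 × cos 4.03° = 0.0001 × 110570 × 0.9975 ≈ 11.03 m.
Error at 50.83° = 0.0001° × 110570 × cos 50.83° ≈ 11.057 × 0.6316 = 6.9839 m.
Difference: 11.03 − 6.9839 = 4.0458 m.

4.0 m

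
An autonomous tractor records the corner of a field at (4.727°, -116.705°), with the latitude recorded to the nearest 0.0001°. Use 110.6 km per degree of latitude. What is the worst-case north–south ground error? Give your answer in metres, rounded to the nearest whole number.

6 metres

Rounding to 4 decimal places leaves the latitude within ±5e-05° of the true value.
North–south distance: 5e-05° × 110600 m/° = 5.53 m.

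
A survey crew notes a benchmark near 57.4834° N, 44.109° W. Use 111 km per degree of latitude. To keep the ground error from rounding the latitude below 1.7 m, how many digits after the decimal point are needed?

One degree of latitude covers 111000 m.
Rounding to N decimal places gives at most 0.5 × 10⁻ᴺ degrees of error, i.e. 0.5 × 10⁻ᴺ × 111000 m.
Setting 55500 × 10⁻ᴺ ≤ 1.7 gives 10ᴺ ≥ 3.265e+04, i.e. N ≥ 4.51.
So 5 decimal places suffice (0.555 m); 4 would allow up to 5.55 m.

5 decimal places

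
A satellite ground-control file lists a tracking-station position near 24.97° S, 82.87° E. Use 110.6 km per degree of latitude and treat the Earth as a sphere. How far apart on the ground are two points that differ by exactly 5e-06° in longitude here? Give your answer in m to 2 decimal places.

At 24.97° a degree of longitude is 110600 × cos 24.97° ≈ 100262 m, so 5e-06° corresponds to 0.501311 m.

0.50 m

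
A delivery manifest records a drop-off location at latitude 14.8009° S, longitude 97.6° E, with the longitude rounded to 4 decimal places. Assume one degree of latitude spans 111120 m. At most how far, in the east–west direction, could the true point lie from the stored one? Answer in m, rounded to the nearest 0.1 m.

Rounding to 4 decimal places leaves the longitude within ±5e-05° of the true value.
One degree of longitude at 14.8009° is 111120 × cos 14.8009° ≈ 111120 × 0.9668 = 107433 m.
East–west error: 5e-05° × 107433 m/° ≈ 5.37165 m.

5.4 m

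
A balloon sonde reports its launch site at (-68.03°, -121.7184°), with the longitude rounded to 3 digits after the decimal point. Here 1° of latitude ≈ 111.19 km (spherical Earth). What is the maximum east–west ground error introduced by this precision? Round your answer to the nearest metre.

21 metres

Rounding to 3 decimal places leaves the longitude within ±0.0005° of the true value.
Parallels shrink by cos φ, so at 68.03° a degree of longitude is 111190 × 0.3741 ≈ 41598.5 m.
So at most 0.0005° × 41598.5 ≈ 20.7993 m east–west.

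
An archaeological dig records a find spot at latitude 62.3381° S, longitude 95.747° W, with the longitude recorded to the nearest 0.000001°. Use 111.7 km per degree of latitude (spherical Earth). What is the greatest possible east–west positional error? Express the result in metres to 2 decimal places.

0.03 metres

Rounding to 6 decimal places leaves the longitude within ±5e-07° of the true value.
At latitude 62.3381° a degree of longitude spans 111700 m × cos 62.3381° = 111700 × 0.4643 ≈ 51857.1 m.
Maximum E–W displacement: 5e-07 × 51857.1 = 0.0259285 m.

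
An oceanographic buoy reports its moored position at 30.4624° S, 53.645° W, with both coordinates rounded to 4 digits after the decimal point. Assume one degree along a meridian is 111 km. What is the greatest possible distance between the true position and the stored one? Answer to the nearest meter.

Rounding to 4 decimal places leaves each coordinate within ±5e-05° of the true value.
Latitude error → 5e-05 × 111000 = 5.55 m along the meridian.
E–W at 30.4624°: 5e-05° × 111000 × cos 30.4624° = 5e-05 × 111000 × 0.8620 ≈ 4.78389 m.
Combining orthogonally: (5.55² + 4.78389²)^½ ≈ 7.32722 m.

7 meters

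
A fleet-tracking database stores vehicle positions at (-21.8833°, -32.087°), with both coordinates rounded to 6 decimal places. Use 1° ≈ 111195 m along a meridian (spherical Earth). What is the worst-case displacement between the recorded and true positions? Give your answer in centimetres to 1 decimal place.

Rounding to 6 decimal places leaves each coordinate within ±5e-07° of the true value.
N–S: 5e-07° × 111195 m/° = 0.0555975 m.
E–W at 21.8833°: 5e-07° × 111195 × cos 21.8833° = 5e-07 × 111195 × 0.9279 ≈ 0.0515914 m.
Worst case both components are at the extreme and orthogonal: √(0.0555975² + 0.0515914²) ≈ 0.0758469 m.
That is 0.0758469 m = 7.5847 cm.

7.6 centimetres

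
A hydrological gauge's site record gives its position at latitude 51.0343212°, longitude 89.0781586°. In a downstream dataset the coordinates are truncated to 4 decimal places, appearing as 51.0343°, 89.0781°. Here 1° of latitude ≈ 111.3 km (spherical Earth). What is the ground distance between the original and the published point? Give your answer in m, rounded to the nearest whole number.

Δlat = 51.0343212 − 51.0343 = +0.0000212°; Δlon = 89.0781586 − 89.0781 = +0.0000586°.
N–S: 0.0000212° × 111300 m/° = 2.35956 m.
East–west at this latitude: 0.0000586° × 111300 × cos 51.0343° ≈ 0.0000586 × 69991.6 = 4.10151 m.
Combined displacement = (2.35956² + 4.10151²)^½ ≈ 4.73179 m.

5 m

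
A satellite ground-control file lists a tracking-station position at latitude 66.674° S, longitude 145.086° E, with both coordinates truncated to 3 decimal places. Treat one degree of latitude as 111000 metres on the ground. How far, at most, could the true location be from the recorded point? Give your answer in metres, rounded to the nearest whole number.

Truncating at 3 decimal places can drop up to a full unit in the last place, so each coordinate may be off by as much as 0.001°.
North–south component: 0.001° × 111000 = 111 m.
East–west component at 66.674°: 0.001° × 111000 × cos 66.674° ≈ 0.001 × 43951.8 ≈ 43.9518 m.
Worst case both components are at the extreme and orthogonal: √(111² + 43.9518²) ≈ 119.385 m.

119 metres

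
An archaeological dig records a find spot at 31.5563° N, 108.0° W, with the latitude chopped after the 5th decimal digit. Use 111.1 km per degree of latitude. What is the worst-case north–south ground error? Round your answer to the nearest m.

Truncating at 5 decimal places can drop up to a full unit in the last place, so the latitude may be off by as much as 1e-05°.
So the N–S error is at most 1e-05 × 111100 = 1.111 m.

1 m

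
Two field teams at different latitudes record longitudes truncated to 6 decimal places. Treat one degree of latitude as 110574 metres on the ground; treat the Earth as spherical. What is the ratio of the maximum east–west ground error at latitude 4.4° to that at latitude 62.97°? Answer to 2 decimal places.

Truncating at 6 decimal places can drop up to a full unit in the last place, so the longitude may be off by as much as 1e-06°.
At 4.4°: 1e-06° × 110574 × cos 4.4° = 1e-06 × 110574 × 0.9971 ≈ 0.11025 m.
Error at 62.97° = 1e-06° × 110574 × cos 62.97° ≈ 0.11057 × 0.4545 = 0.050251 m.
The ratio reduces to cos 4.4° / cos 62.97° = 0.9971/0.4545 ≈ 2.1939.

2.19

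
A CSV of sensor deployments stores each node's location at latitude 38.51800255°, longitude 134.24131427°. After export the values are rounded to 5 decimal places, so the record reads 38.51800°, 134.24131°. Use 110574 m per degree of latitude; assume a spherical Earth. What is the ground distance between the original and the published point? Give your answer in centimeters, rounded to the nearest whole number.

46 centimeters

The latitude changed by +0.00000255° and the longitude by +0.00000427°.
North–south shift: 0.00000255 × 110574 = 0.281964 m.
East–west at this latitude: 0.00000427° × 110574 × cos 38.518° ≈ 0.00000427 × 86514.5 = 0.369417 m.
Hypotenuse of the two orthogonal shifts: √(0.281964² + 0.369417²) = 0.464728 m.
That is 0.464728 m = 46.473 cm.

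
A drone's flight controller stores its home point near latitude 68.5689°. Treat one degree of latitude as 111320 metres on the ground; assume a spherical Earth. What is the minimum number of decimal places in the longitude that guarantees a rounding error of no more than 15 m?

At 68.5689° one degree of longitude covers 111320 × cos 68.5689° ≈ 111320 × 0.3654 ≈ 40674.3 m.
With N decimal places the half-ulp bound is 0.5·10⁻ᴺ°, or 0.5·10⁻ᴺ × 40674.3 m on the ground.
Need 0.5 × 40674.3 × 10⁻ᴺ ≤ 15 → 10⁻ᴺ ≤ 7.376e-04, so N ≥ 3.13.
At 3 places the error can reach 20.3 m, but 4 places keeps it to 2.03 m.

4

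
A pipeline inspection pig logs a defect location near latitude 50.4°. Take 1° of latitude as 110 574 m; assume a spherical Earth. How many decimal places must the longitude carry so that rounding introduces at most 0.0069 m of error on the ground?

At 50.4° one degree of longitude covers 110574 × cos 50.4° ≈ 110574 × 0.6374 ≈ 70482.5 m.
N decimal places → at most half a unit in the last place, 0.5 × 10⁻ᴺ° = 70482.5/2 × 10⁻ᴺ m.
Setting 35241.3 × 10⁻ᴺ ≤ 0.0069 gives 10ᴺ ≥ 5.107e+06, i.e. N ≥ 6.71.
So 7 decimal places suffice (0.00352 m); 6 would allow up to 0.0352 m.

7 decimal places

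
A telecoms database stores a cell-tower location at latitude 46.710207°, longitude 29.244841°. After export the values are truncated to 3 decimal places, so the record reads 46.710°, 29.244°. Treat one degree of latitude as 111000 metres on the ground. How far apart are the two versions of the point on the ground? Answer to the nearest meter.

68 meters

The latitude changed by +0.000207° and the longitude by +0.000841°.
North–south shift: 0.000207 × 111000 = 22.977 m.
East–west at this latitude: 0.000841° × 111000 × cos 46.71° ≈ 0.000841 × 76111.7 = 64.01 m.
Combined displacement = (22.977² + 64.01²)^½ ≈ 68.009 m.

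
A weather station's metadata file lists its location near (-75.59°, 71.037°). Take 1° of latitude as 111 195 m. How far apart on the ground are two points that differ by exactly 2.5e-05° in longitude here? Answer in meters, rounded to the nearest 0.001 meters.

At 75.59° a degree of longitude is 111195 × cos 75.59° ≈ 27671.9 m, so 2.5e-05° corresponds to 0.691797 m.

0.692 meters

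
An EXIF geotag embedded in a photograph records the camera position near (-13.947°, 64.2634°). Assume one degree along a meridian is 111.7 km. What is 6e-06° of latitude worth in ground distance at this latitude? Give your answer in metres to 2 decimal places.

0.67 metres

6e-06° × 111700 m/° = 0.6702 m.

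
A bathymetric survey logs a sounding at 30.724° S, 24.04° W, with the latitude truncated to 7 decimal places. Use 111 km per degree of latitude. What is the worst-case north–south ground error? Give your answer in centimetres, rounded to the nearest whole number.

1 centimetres

Truncating at 7 decimal places can drop up to a full unit in the last place, so the latitude may be off by as much as 1e-07°.
So the N–S error is at most 1e-07 × 111000 = 0.0111 m.
That is 0.0111 m = 1.11 cm.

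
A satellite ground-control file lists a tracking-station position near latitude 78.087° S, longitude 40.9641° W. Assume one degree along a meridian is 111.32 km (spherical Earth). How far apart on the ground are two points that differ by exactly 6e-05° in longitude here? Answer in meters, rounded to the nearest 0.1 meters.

1.4 meters

6e-05° of longitude at 78.087° is 6e-05 × 111320 × cos 78.087° ≈ 6e-05 × 22979.4 = 1.37876 m.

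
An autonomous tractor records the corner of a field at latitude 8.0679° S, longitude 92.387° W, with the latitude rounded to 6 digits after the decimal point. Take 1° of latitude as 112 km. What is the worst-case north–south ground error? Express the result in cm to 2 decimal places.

Rounding to 6 decimal places leaves the latitude within ±5e-07° of the true value.
So the N–S error is at most 5e-07 × 112000 = 0.056 m.
That is 0.056 m = 5.6 cm.

5.60 cm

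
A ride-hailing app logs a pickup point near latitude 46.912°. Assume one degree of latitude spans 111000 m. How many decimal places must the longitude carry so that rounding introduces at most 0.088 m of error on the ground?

At 46.912° one degree of longitude covers 111000 × cos 46.912° ≈ 111000 × 0.6831 ≈ 75826.4 m.
With N decimal places the half-ulp bound is 0.5·10⁻ᴺ°, or 0.5·10⁻ᴺ × 75826.4 m on the ground.
Need 0.5 × 75826.4 × 10⁻ᴺ ≤ 0.088 → 10⁻ᴺ ≤ 2.321e-06, so N ≥ 5.63.
So 6 decimal places suffice (0.0379 m); 5 would allow up to 0.379 m.

6 decimal places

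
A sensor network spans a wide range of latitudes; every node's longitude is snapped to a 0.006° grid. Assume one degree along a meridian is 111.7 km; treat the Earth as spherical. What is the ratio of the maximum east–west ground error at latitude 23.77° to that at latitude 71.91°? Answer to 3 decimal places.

2.947

With a 0.006° grid the true value lies within half a step, ±0.006°/2 = ±0.003°, of the stored one.
Error at 23.77° = 0.003° × 111700 × cos 23.77° ≈ 335.1 × 0.9152 = 306.67 m.
Error at 71.91° = 0.003° × 111700 × cos 71.91° ≈ 335.1 × 0.3105 = 104.05 m.
The ratio reduces to cos 23.77° / cos 71.91° = 0.9152/0.3105 ≈ 2.9473.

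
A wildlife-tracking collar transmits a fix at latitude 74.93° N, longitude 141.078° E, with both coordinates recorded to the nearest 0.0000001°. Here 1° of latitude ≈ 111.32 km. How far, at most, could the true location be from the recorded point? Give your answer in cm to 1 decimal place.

0.6 cm

Rounding to 7 decimal places leaves each coordinate within ±5e-08° of the true value.
Latitude error → 5e-08 × 111320 = 0.005566 m along the meridian.
E–W at 74.93°: 5e-08° × 111320 × cos 74.93° = 5e-08 × 111320 × 0.2600 ≈ 0.00144715 m.
The two errors are perpendicular, so the maximum displacement is √(0.005566² + 0.00144715²) ≈ 0.00575105 m.
That is 0.00575105 m = 0.57511 cm.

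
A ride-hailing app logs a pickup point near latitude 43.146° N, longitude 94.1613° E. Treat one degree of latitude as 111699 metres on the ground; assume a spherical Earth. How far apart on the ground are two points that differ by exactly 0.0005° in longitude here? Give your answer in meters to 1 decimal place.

At 43.146° a degree of longitude is 111699 × cos 43.146° ≈ 81497.1 m, so 0.0005° corresponds to 40.7485 m.

40.7 meters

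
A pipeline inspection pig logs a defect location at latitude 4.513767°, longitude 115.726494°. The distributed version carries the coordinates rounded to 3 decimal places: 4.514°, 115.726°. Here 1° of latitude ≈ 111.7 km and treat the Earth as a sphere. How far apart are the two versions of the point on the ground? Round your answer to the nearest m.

Δlat = 4.513767 − 4.514 = -0.000233°; Δlon = 115.726494 − 115.726 = +0.000494°.
North–south shift: -0.000233 × 111700 = -26.0261 m.
East–west at this latitude: 0.000494° × 111700 × cos 4.514° ≈ 0.000494 × 111354 = 55.0086 m.
Hypotenuse of the two orthogonal shifts: √(26.0261² + 55.0086²) = 60.8548 m.

61 m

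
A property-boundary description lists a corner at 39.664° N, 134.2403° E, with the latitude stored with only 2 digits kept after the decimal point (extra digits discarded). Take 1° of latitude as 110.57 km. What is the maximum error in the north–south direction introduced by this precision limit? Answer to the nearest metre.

1106 metres

Truncating at 2 decimal places can drop up to a full unit in the last place, so the latitude may be off by as much as 0.01°.
Along the meridian that is 0.01° × 110570 m/° = 1105.7 m.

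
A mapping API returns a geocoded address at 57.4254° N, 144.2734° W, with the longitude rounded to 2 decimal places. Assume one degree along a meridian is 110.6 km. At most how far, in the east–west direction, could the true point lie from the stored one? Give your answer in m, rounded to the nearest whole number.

Rounding to 2 decimal places leaves the longitude within ±0.005° of the true value.
Parallels shrink by cos φ, so at 57.4254° a degree of longitude is 110600 × 0.5384 ≈ 59546.7 m.
East–west error: 0.005° × 59546.7 m/° ≈ 297.734 m.

298 m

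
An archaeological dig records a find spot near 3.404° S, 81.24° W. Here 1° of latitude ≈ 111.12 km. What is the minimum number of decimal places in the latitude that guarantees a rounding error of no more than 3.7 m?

5 decimal places

One degree of latitude covers 111120 m.
With N decimal places the half-ulp bound is 0.5·10⁻ᴺ°, or 0.5·10⁻ᴺ × 111120 m on the ground.
Setting 55560 × 10⁻ᴺ ≤ 3.7 gives 10ᴺ ≥ 1.502e+04, i.e. N ≥ 4.18.
So 5 decimal places suffice (0.556 m); 4 would allow up to 5.56 m.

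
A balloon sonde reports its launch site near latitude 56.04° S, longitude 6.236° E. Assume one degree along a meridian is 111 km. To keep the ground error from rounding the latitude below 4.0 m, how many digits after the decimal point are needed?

One degree of latitude covers 111000 m.
With N decimal places the half-ulp bound is 0.5·10⁻ᴺ°, or 0.5·10⁻ᴺ × 111000 m on the ground.
Need 0.5 × 111000 × 10⁻ᴺ ≤ 4.0 → 10⁻ᴺ ≤ 7.207e-05, so N ≥ 4.14.
N = 4 would give 5.55 m (too coarse); N = 5 gives 0.555 m ≤ 4.0 m.

5 decimal places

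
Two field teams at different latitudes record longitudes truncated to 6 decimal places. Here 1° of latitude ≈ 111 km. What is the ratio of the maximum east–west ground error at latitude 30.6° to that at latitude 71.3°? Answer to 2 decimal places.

2.68

Truncating at 6 decimal places can drop up to a full unit in the last place, so the longitude may be off by as much as 1e-06°.
Error at 30.6° = 1e-06° × 111000 × cos 30.6° ≈ 0.111 × 0.8607 = 0.095542 m.
At 71.3°: 1e-06° × 111000 × cos 71.3° = 1e-06 × 111000 × 0.3206 ≈ 0.035588 m.
The ratio reduces to cos 30.6° / cos 71.3° = 0.8607/0.3206 ≈ 2.6847.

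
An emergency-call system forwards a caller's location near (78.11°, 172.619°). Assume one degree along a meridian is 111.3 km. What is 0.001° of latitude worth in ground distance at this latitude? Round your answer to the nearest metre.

111 metres

Along a meridian 0.001° is 0.001 × 111300 = 111.3 m.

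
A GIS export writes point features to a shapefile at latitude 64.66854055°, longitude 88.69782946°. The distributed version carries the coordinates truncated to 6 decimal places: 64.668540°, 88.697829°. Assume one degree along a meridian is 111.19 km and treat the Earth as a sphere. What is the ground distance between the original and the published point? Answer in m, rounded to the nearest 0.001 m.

Δlat = 64.66854055 − 64.668540 = +0.00000055°; Δlon = 88.69782946 − 88.697829 = +0.00000046°.
N–S: 0.00000055° × 111190 m/° = 0.0611545 m.
E–W at 64.6685°: 0.00000046° × 111190 × cos 64.6685° = 0.00000046 × 111190 × 0.4279 ≈ 0.0218836 m.
Combined displacement = (0.0611545² + 0.0218836²)^½ ≈ 0.064952 m.

0.065 m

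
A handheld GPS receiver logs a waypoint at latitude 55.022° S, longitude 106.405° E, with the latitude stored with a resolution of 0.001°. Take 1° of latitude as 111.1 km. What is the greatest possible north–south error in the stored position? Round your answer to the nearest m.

56 m

With a 0.001° grid the true value lies within half a step, ±0.001°/2 = ±0.0005°, of the stored one.
So the N–S error is at most 0.0005 × 111100 = 55.55 m.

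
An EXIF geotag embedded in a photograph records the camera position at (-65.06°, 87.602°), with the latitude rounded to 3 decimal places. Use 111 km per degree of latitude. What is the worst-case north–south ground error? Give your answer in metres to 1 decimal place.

55.5 metres

Rounding to 3 decimal places leaves the latitude within ±0.0005° of the true value.
Along the meridian that is 0.0005° × 111000 m/° = 55.5 m.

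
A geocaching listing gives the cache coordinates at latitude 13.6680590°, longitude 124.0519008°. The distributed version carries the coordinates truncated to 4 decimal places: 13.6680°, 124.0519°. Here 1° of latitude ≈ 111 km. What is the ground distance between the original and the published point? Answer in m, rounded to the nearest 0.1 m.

The latitude changed by +0.0000590° and the longitude by +0.0000008°.
North–south shift: 0.0000590 × 111000 = 6.549 m.
East–west at this latitude: 0.0000008° × 111000 × cos 13.668° ≈ 0.0000008 × 107857 = 0.0862853 m.
Hypotenuse of the two orthogonal shifts: √(6.549² + 0.0862853²) = 6.54957 m.

6.5 m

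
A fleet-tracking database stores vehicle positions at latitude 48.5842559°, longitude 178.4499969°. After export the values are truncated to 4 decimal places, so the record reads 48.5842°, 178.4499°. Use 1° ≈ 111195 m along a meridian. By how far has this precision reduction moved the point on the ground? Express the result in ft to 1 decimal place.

The latitude changed by +0.0000559° and the longitude by +0.0000969°.
North–south shift: 0.0000559 × 111195 = 6.2158 m.
E–W at 48.5842°: 0.0000969° × 111195 × cos 48.5842° = 0.0000969 × 111195 × 0.6615 ≈ 7.12773 m.
Distance: √(6.2158² + 7.12773²) ≈ 9.45731 m.
In feet: 9.45731 m ÷ 0.3048 ≈ 31.028 ft.

31.0 ft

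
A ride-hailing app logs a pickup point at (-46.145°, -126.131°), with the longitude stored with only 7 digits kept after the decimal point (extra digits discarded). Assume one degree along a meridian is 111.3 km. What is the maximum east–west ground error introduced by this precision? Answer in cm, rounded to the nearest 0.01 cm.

0.77 cm

Truncating at 7 decimal places can drop up to a full unit in the last place, so the longitude may be off by as much as 1e-07°.
At latitude 46.145° a degree of longitude spans 111300 m × cos 46.145° = 111300 × 0.6928 ≈ 77112.6 m.
Maximum E–W displacement: 1e-07 × 77112.6 = 0.00771126 m.
That is 0.00771126 m = 0.77113 cm.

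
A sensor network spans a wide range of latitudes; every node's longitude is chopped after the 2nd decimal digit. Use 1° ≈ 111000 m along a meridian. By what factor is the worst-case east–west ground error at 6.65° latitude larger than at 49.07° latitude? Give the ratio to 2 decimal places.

Truncating at 2 decimal places can drop up to a full unit in the last place, so the longitude may be off by as much as 0.01°.
At 6.65°: 0.01° × 111000 × cos 6.65° = 0.01 × 111000 × 0.9933 ≈ 1102.5 m.
Error at 49.07° = 0.01° × 111000 × cos 49.07° ≈ 1110 × 0.6551 = 727.2 m.
The ratio reduces to cos 6.65° / cos 49.07° = 0.9933/0.6551 ≈ 1.5161.

1.52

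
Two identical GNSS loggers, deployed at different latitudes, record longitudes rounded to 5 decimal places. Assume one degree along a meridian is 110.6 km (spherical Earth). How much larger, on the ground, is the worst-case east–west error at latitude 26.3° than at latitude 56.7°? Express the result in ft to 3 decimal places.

Rounding to 5 decimal places leaves the longitude within ±5e-06° of the true value.
At 26.3°: 5e-06° × 110600 × cos 26.3° = 5e-06 × 110600 × 0.8965 ≈ 0.49576 m.
Error at 56.7° = 5e-06° × 110600 × cos 56.7° ≈ 0.553 × 0.5490 = 0.30361 m.
So the lower-latitude error exceeds the higher by 0.49576 − 0.30361 = 0.19215 m.
In feet: 0.192147 m ÷ 0.3048 ≈ 0.6304 ft.

0.630 ft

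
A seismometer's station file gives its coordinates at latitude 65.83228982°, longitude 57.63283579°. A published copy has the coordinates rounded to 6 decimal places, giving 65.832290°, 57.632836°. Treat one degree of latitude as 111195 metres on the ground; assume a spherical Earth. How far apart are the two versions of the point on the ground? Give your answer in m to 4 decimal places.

Δlat = 65.83228982 − 65.832290 = -0.00000018°; Δlon = 57.63283579 − 57.632836 = -0.00000021°.
North–south shift: -0.00000018 × 111195 = -0.0200151 m.
E–W at 65.8323°: -0.00000021° × 111195 × cos 65.8323° = -0.00000021 × 111195 × 0.4094 ≈ -0.00956009 m.
Hypotenuse of the two orthogonal shifts: √(0.0200151² + 0.00956009²) = 0.0221811 m.

0.0222 m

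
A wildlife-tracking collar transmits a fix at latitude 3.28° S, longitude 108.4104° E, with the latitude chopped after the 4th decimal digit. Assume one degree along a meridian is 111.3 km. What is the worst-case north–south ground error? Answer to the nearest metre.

11 metres

Truncating at 4 decimal places can drop up to a full unit in the last place, so the latitude may be off by as much as 0.0001°.
North–south distance: 0.0001° × 111300 m/° = 11.13 m.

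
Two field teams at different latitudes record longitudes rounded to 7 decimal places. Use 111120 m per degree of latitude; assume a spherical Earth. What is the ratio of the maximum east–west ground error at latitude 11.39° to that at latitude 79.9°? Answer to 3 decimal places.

5.590

Rounding to 7 decimal places leaves the longitude within ±5e-08° of the true value.
At 11.39°: 5e-08° × 111120 × cos 11.39° = 5e-08 × 111120 × 0.9803 ≈ 0.0054466 m.
Error at 79.9° = 5e-08° × 111120 × cos 79.9° ≈ 0.005556 × 0.1754 = 0.00097434 m.
The ratio reduces to cos 11.39° / cos 79.9° = 0.9803/0.1754 ≈ 5.5900.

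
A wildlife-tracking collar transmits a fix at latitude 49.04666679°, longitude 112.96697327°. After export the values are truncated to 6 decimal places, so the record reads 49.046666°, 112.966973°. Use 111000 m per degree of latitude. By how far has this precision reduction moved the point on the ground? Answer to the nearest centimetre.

Δlat = 49.04666679 − 49.046666 = +0.00000079°; Δlon = 112.96697327 − 112.966973 = +0.00000027°.
N–S: 0.00000079° × 111000 m/° = 0.08769 m.
East–west at this latitude: 0.00000027° × 111000 × cos 49.0467° ≈ 0.00000027 × 72754.3 = 0.0196437 m.
Combined displacement = (0.08769² + 0.0196437²)^½ ≈ 0.0898633 m.
That is 0.0898633 m = 8.9863 cm.

9 centimetres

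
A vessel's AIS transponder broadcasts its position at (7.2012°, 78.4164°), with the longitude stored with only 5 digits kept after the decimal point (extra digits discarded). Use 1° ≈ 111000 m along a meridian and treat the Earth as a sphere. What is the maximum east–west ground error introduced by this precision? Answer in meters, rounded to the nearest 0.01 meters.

1.10 meters

Truncating at 5 decimal places can drop up to a full unit in the last place, so the longitude may be off by as much as 1e-05°.
One degree of longitude at 7.2012° is 111000 × cos 7.2012° ≈ 111000 × 0.9921 = 110124 m.
So at most 1e-05° × 110124 ≈ 1.10124 m east–west.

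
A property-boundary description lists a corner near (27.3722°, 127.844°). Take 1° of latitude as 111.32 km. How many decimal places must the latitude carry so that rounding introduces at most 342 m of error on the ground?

3 decimal places

One degree of latitude covers 111320 m.
N decimal places → at most half a unit in the last place, 0.5 × 10⁻ᴺ° = 111320/2 × 10⁻ᴺ m.
Setting 55660 × 10⁻ᴺ ≤ 342 gives 10ᴺ ≥ 162.7, i.e. N ≥ 2.21.
So 3 decimal places suffice (55.7 m); 2 would allow up to 557 m.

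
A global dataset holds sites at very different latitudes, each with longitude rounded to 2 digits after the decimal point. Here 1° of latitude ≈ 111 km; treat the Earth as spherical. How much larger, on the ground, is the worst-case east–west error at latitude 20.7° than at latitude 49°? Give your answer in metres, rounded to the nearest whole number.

155 metres

Rounding to 2 decimal places leaves the longitude within ±0.005° of the true value.
Error at 20.7° = 0.005° × 111000 × cos 20.7° ≈ 555 × 0.9354 = 519.17 m.
Error at 49° = 0.005° × 111000 × cos 49° ≈ 555 × 0.6561 = 364.11 m.
Difference: 519.17 − 364.11 = 155.06 m.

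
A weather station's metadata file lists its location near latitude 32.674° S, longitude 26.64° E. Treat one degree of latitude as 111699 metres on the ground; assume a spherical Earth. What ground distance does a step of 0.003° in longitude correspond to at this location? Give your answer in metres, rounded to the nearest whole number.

282 metres

0.003° of longitude at 32.674° is 0.003 × 111699 × cos 32.674° ≈ 0.003 × 94023.3 = 282.07 m.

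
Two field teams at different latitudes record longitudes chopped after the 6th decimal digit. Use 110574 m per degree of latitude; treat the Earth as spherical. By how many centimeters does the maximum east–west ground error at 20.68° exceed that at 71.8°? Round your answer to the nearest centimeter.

7 centimeters

Truncating at 6 decimal places can drop up to a full unit in the last place, so the longitude may be off by as much as 1e-06°.
At 20.68°: 1e-06° × 110574 × cos 20.68° = 1e-06 × 110574 × 0.9356 ≈ 0.10345 m.
At 71.8°: 1e-06° × 110574 × cos 71.8° = 1e-06 × 110574 × 0.3123 ≈ 0.034536 m.
So the lower-latitude error exceeds the higher by 0.10345 − 0.034536 = 0.068913 m.
That is 0.0689133 m = 6.8913 cm.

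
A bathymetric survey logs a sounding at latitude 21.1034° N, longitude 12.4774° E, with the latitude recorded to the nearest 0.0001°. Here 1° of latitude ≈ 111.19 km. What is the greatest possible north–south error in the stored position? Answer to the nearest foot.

18 feet

Rounding to 4 decimal places leaves the latitude within ±5e-05° of the true value.
So the N–S error is at most 5e-05 × 111190 = 5.5595 m.
Converting: 5.5595 m × 3.2808 ft/m ≈ 18.24 ft.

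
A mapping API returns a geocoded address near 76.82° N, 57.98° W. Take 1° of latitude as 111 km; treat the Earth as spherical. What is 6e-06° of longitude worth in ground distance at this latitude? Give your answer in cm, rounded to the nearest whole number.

15 cm

6e-06° of longitude at 76.82° is 6e-06 × 111000 × cos 76.82° ≈ 6e-06 × 25309.2 = 0.151855 m.
That is 0.151855 m = 15.186 cm.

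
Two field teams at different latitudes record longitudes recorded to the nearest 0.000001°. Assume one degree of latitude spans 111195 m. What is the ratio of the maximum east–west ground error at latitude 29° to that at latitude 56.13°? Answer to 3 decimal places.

1.569

Rounding to 6 decimal places leaves the longitude within ±5e-07° of the true value.
At 29°: 5e-07° × 111195 × cos 29° = 5e-07 × 111195 × 0.8746 ≈ 0.048627 m.
At 56.13°: 5e-07° × 111195 × cos 56.13° = 5e-07 × 111195 × 0.5573 ≈ 0.030985 m.
The ratio reduces to cos 29° / cos 56.13° = 0.8746/0.5573 ≈ 1.5694.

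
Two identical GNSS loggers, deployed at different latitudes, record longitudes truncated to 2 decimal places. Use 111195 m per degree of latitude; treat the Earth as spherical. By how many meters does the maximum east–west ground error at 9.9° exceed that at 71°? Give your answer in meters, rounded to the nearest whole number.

Truncating at 2 decimal places can drop up to a full unit in the last place, so the longitude may be off by as much as 0.01°.
At 9.9°: 0.01° × 111195 × cos 9.9° = 0.01 × 111195 × 0.9851 ≈ 1095.4 m.
Error at 71° = 0.01° × 111195 × cos 71° ≈ 1112 × 0.3256 = 362.02 m.
Difference: 1095.4 − 362.02 = 733.38 m.

733 meters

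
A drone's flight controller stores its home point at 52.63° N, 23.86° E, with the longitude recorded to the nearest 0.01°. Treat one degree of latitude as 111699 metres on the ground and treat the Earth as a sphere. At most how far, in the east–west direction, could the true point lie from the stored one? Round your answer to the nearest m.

339 m

Rounding to 2 decimal places leaves the longitude within ±0.005° of the true value.
Parallels shrink by cos φ, so at 52.63° a degree of longitude is 111699 × 0.6070 ≈ 67796.8 m.
Maximum E–W displacement: 0.005 × 67796.8 = 338.984 m.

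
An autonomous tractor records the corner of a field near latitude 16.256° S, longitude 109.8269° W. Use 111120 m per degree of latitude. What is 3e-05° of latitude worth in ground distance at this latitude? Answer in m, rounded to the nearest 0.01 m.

3.33 m

3e-05° × 111120 m/° = 3.3336 m.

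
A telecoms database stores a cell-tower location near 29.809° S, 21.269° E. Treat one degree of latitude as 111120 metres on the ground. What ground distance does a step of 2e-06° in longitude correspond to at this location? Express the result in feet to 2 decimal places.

At 29.809° a degree of longitude is 111120 × cos 29.809° ≈ 96417.4 m, so 2e-06° corresponds to 0.192835 m.
In feet: 0.192835 m ÷ 0.3048 ≈ 0.63266 ft.

0.63 feet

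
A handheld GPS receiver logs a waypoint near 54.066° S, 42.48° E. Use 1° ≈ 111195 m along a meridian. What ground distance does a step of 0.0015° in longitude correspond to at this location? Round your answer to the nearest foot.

321 feet

One degree of longitude here spans 111195 × cos 54.066° = 111195 × 0.5869 ≈ 65255.1 m; 0.0015° of that is 97.8827 m.
Converting: 97.8827 m × 3.2808 ft/m ≈ 321.14 ft.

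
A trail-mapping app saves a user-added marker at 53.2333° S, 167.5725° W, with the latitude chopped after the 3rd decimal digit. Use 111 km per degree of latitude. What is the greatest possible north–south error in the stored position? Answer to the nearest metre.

Truncating at 3 decimal places can drop up to a full unit in the last place, so the latitude may be off by as much as 0.001°.
So the N–S error is at most 0.001 × 111000 = 111 m.

111 metres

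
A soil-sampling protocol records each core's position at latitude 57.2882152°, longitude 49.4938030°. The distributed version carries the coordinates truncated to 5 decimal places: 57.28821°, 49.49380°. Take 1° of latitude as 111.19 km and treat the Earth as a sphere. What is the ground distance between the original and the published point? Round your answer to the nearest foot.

2 feet

Δlat = 57.2882152 − 57.28821 = +0.0000052°; Δlon = 49.4938030 − 49.49380 = +0.0000030°.
North–south shift: 0.0000052 × 111190 = 0.578188 m.
East–west at this latitude: 0.0000030° × 111190 × cos 57.2882° ≈ 0.0000030 × 60088.6 = 0.180266 m.
Hypotenuse of the two orthogonal shifts: √(0.578188² + 0.180266²) = 0.605638 m.
Converting: 0.605638 m × 3.2808 ft/m ≈ 1.987 ft.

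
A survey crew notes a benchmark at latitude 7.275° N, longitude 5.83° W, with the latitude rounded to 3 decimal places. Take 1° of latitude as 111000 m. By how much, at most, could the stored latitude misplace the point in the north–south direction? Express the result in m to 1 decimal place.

55.5 m

Rounding to 3 decimal places leaves the latitude within ±0.0005° of the true value.
Along the meridian that is 0.0005° × 111000 m/° = 55.5 m.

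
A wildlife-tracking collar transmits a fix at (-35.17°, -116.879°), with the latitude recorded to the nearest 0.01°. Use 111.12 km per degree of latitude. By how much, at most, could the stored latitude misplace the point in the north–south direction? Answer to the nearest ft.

Rounding to 2 decimal places leaves the latitude within ±0.005° of the true value.
North–south distance: 0.005° × 111120 m/° = 555.6 m.
In feet: 555.6 m ÷ 0.3048 ≈ 1822.8 ft.

1823 ft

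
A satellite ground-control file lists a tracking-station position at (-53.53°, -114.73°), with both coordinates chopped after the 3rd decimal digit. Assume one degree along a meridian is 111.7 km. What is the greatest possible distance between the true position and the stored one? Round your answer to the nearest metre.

Truncating at 3 decimal places can drop up to a full unit in the last place, so each coordinate may be off by as much as 0.001°.
North–south component: 0.001° × 111700 = 111.7 m.
E–W at 53.53°: 0.001° × 111700 × cos 53.53° = 0.001 × 111700 × 0.5944 ≈ 66.3947 m.
Worst case both components are at the extreme and orthogonal: √(111.7² + 66.3947²) ≈ 129.943 m.

130 metres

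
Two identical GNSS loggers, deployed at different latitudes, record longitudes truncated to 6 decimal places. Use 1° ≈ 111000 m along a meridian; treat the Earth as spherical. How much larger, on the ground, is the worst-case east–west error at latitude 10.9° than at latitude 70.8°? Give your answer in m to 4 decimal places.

Truncating at 6 decimal places can drop up to a full unit in the last place, so the longitude may be off by as much as 1e-06°.
At 10.9°: 1e-06° × 111000 × cos 10.9° = 1e-06 × 111000 × 0.9820 ≈ 0.109 m.
At 70.8°: 1e-06° × 111000 × cos 70.8° = 1e-06 × 111000 × 0.3289 ≈ 0.036504 m.
Difference: 0.109 − 0.036504 = 0.072493 m.

0.0725 m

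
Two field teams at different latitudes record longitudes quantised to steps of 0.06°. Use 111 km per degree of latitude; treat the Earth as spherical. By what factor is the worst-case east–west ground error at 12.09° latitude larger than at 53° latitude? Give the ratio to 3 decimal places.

With a 0.06° grid the true value lies within half a step, ±0.06°/2 = ±0.03°, of the stored one.
At 12.09°: 0.03° × 111000 × cos 12.09° = 0.03 × 111000 × 0.9778 ≈ 3256.1 m.
Error at 53° = 0.03° × 111000 × cos 53° ≈ 3330 × 0.6018 = 2004 m.
Ratio: 3256.1 / 2004 = cos 12.09° / cos 53° ≈ 1.6248.

1.625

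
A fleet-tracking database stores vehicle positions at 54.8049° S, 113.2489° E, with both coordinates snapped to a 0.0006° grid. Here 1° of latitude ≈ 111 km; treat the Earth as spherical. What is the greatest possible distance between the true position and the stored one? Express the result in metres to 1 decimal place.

With a 0.0006° grid the true value lies within half a step, ±0.0006°/2 = ±0.0003°, of the stored one.
Latitude error → 0.0003 × 111000 = 33.3 m along the meridian.
Longitude error → 0.0003 × 111000 × cos 54.8049° = 0.0003 × 111000 × 0.5764 ≈ 19.1929 m.
Worst case both components are at the extreme and orthogonal: √(33.3² + 19.1929²) ≈ 38.4351 m.

38.4 metres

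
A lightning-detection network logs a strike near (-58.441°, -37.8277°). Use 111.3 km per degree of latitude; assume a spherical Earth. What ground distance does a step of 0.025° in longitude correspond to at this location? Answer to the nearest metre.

0.025° of longitude at 58.441° is 0.025 × 111300 × cos 58.441° ≈ 0.025 × 58251.8 = 1456.29 m.

1456 metres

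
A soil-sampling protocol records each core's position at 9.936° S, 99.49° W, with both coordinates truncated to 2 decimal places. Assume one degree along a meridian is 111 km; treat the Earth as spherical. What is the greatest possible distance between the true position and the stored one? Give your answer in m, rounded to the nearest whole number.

Truncating at 2 decimal places can drop up to a full unit in the last place, so each coordinate may be off by as much as 0.01°.
N–S: 0.01° × 111000 m/° = 1110 m.
Longitude error → 0.01 × 111000 × cos 9.936° = 0.01 × 111000 × 0.9850 ≈ 1093.35 m.
Worst case both components are at the extreme and orthogonal: √(1110² + 1093.35²) ≈ 1558.05 m.

1558 m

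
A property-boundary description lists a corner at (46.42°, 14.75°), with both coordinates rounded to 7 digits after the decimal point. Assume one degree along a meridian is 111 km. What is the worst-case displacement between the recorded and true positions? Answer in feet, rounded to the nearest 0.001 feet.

Rounding to 7 decimal places leaves each coordinate within ±5e-08° of the true value.
Latitude error → 5e-08 × 111000 = 0.00555 m along the meridian.
East–west component at 46.42°: 5e-08° × 111000 × cos 46.42° ≈ 5e-08 × 76519.7 ≈ 0.00382599 m.
Worst case both components are at the extreme and orthogonal: √(0.00555² + 0.00382599²) ≈ 0.00674097 m.
In feet: 0.00674097 m ÷ 0.3048 ≈ 0.022116 ft.

0.022 feet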